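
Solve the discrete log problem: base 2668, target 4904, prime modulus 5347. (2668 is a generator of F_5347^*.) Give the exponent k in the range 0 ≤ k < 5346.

4625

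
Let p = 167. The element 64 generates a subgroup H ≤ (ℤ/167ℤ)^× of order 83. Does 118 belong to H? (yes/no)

118 ∈ ⟨64⟩ iff 118^83 ≡ 1 (mod 167), since |⟨64⟩| = 83.
118^83 mod 167 = 166.
Since 166 ≠ 1, 118 does not lie in the subgroup.

no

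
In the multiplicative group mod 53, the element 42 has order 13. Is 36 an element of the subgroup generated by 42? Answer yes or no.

yes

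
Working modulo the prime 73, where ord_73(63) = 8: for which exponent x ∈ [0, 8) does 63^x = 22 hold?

3

Successive powers of 63 modulo 73:
  63^0=1  63^1=63  63^2=27  63^3=22
So 63^3 ≡ 22 (mod 73), giving x = 3.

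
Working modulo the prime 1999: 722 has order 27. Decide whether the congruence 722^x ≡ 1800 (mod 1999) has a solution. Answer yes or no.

no

1800 ∈ ⟨722⟩ iff 1800^27 ≡ 1 (mod 1999), since |⟨722⟩| = 27.
1800^27 mod 1999 = 543.
Since 543 ≠ 1, 1800 does not lie in the subgroup.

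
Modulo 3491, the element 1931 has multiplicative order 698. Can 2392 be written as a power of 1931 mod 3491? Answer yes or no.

yes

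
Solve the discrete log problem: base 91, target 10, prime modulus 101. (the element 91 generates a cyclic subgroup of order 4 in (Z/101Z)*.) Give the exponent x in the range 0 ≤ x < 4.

3

Successive powers of 91 modulo 101:
  91^0=1  91^1=91  91^2=100  91^3=10
So 91^3 ≡ 10 (mod 101), giving x = 3.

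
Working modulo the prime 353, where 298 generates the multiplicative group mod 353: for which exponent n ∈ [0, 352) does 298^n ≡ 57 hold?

263

Baby-step giant-step with m = ceil(sqrt(352)) = 19.
Baby table (298^j mod 353 for j=0..18):
  0:1  1:298  2:201  3:241  4:159  5:80  6:189  7:195
  8:218  9:12  10:46  11:294  12:68  13:143  14:254  15:150
  16:222  17:145  18:144
Giant step factor: 298^(-19) ≡ 204 (mod 353).
Scan 57·204^i mod 353 for i = 0, 1, …:
  i=0: 57   i=1: 332   i=2: 305   i=3: 92
  i=4: 59   i=5: 34   i=6: 229   i=7: 120
  i=8: 123   i=9: 29   i=10: 268   i=11: 310
  i=12: 53   i=13: 222
Match at i=13, j=16: n = 13·19 + 16 = 263.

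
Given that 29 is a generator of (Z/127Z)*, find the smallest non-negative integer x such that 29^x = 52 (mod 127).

98

Baby-step giant-step with m = ceil(sqrt(126)) = 12.
Baby table (29^j mod 127 for j=0..11):
  0:1  1:29  2:79  3:5  4:18  5:14  6:25  7:90
  8:70  9:125  10:69  11:96
Giant step factor: 29^(-12) ≡ 38 (mod 127).
Scan 52·38^i mod 127 for i = 0, 1, …:
  i=0: 52   i=1: 71   i=2: 31   i=3: 35
  i=4: 60   i=5: 121   i=6: 26   i=7: 99
  i=8: 79
Match at i=8, j=2: x = 8·12 + 2 = 98.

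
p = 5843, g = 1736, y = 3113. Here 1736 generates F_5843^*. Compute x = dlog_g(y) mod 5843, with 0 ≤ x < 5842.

Successive powers of 1736 modulo 5843:
  1736^0=1  1736^1=1736  1736^2=4551  1736^3=800  1736^4=4009  1736^5=611
  1736^6=3113
So 1736^6 ≡ 3113 (mod 5843), giving x = 6.

6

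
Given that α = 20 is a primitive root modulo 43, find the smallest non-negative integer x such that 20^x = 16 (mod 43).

Successive powers of 20 modulo 43:
  20^0=1  20^1=20  20^2=13  20^3=2  20^4=40  20^5=26
  20^6=4  20^7=37  20^8=9  20^9=8  20^10=31  20^11=18
  20^12=16
So 20^12 ≡ 16 (mod 43), giving x = 12.

12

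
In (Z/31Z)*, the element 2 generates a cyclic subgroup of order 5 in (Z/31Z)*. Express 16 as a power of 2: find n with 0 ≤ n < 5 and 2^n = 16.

4

Successive powers of 2 modulo 31:
  2^0=1  2^1=2  2^2=4  2^3=8  2^4=16
So 2^4 ≡ 16 (mod 31), giving n = 4.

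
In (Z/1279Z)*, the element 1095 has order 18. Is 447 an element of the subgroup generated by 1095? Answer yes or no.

yes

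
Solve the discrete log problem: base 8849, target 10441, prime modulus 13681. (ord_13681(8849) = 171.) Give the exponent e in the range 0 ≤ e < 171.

168

Baby-step giant-step with m = ceil(sqrt(171)) = 14.
Baby table (8849^j mod 13681 for j=0..13):
  0:1  1:8849  2:8438  3:10645  4:3920  5:6745  6:9983  7:1350
  8:2637  9:8708  10:5700  11:11134  12:7885  13:1265
Giant step factor: 8849^(-14) ≡ 7156 (mod 13681).
Scan 10441·7156^i mod 13681 for i = 0, 1, …:
  i=0: 10441   i=1: 3855   i=2: 5484   i=3: 6396
  i=4: 6831   i=5: 423   i=6: 3487   i=7: 12509
  i=8: 13302   i=9: 10395   i=10: 3023   i=11: 2927
  i=12: 1
Match at i=12, j=0: e = 12·14 + 0 = 168.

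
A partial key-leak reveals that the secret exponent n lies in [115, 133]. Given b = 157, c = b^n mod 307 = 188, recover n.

Compute 157^115 mod 307 = 21, then multiply by 157 repeatedly:
  157^115=21  157^116=227  157^117=27  157^118=248  157^119=254
  157^120=275  157^121=195  157^122=222  157^123=163  157^124=110
  157^125=78  157^126=273  157^127=188
Found 188 at exponent 127.

127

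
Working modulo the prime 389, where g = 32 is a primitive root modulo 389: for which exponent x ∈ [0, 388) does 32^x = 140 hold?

238

Baby-step giant-step with m = ceil(sqrt(388)) = 20.
Baby table (32^j mod 389 for j=0..19):
  0:1  1:32  2:246  3:92  4:221  5:70  6:295  7:104
  8:216  9:299  10:232  11:33  12:278  13:338  14:313  15:291
  16:365  17:10  18:320  19:126
Giant step factor: 32^(-20) ≡ 326 (mod 389).
Scan 140·326^i mod 389 for i = 0, 1, …:
  i=0: 140   i=1: 127   i=2: 168   i=3: 308
  i=4: 46   i=5: 214   i=6: 133   i=7: 179
  i=8: 4   i=9: 137   i=10: 316   i=11: 320
Match at i=11, j=18: x = 11·20 + 18 = 238.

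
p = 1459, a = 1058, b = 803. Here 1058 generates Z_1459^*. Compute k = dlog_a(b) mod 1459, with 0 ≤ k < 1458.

56

Baby-step giant-step with m = ceil(sqrt(1458)) = 39.
Baby table (1058^j mod 1459 for j=0..38):
  0:1  1:1058  2:311  3:763  4:427  5:935  6:28  7:444
  8:1413  9:938  10:284  11:1377  12:784  13:760  14:171  15:2
  16:657  17:622  18:67  19:854  20:411  21:56  22:888  23:1367
  24:417  25:568  26:1295  27:109  28:61  29:342  30:4  31:1314
  32:1244  33:134  34:249  35:822  36:112  37:317  38:1275
Giant step factor: 1058^(-39) ≡ 733 (mod 1459).
Scan 803·733^i mod 1459 for i = 0, 1, …:
  i=0: 803   i=1: 622
Match at i=1, j=17: k = 1·39 + 17 = 56.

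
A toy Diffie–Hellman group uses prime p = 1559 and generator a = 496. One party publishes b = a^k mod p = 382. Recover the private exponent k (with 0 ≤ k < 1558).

694

Baby-step giant-step with m = ceil(sqrt(1558)) = 40.
Baby table (496^j mod 1559 for j=0..39):
  0:1  1:496  2:1253  3:1006  4:96  5:846  6:245  7:1477
  8:1421  9:148  10:135  11:1482  12:783  13:177  14:488  15:403
  16:336  17:1402  18:78  19:1272  20:1076  21:518  22:1252  23:510
  24:402  25:1399  26:149  27:631  28:1176  29:230  30:273  31:1334
  32:648  33:254  34:1264  35:226  36:1407  37:999  38:1301  39:1429
Giant step factor: 496^(-40) ≡ 264 (mod 1559).
Scan 382·264^i mod 1559 for i = 0, 1, …:
  i=0: 382   i=1: 1072   i=2: 829   i=3: 596
  i=4: 1444   i=5: 820   i=6: 1338   i=7: 898
  i=8: 104   i=9: 953     …   i=16: 616
  i=17: 488
Match at i=17, j=14: k = 17·40 + 14 = 694.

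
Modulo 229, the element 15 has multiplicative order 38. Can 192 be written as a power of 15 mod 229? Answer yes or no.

no

192 ∈ ⟨15⟩ iff 192^38 ≡ 1 (mod 229), since |⟨15⟩| = 38.
192^38 mod 229 = 94.
Since 94 ≠ 1, 192 does not lie in the subgroup.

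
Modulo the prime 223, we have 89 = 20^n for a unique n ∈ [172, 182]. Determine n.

Compute 20^172 mod 223 = 130, then multiply by 20 repeatedly:
  20^172=130  20^173=147  20^174=41  20^175=151  20^176=121
  20^177=190  20^178=9  20^179=180  20^180=32  20^181=194
  20^182=89
Found 89 at exponent 182.

182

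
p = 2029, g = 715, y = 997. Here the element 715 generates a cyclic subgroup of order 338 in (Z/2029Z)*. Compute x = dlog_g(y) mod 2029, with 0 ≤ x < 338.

Successive powers of 715 modulo 2029:
  715^0=1  715^1=715  715^2=1946  715^3=1525  715^4=802  715^5=1252
  715^6=391  715^7=1592  715^8=11  715^9=1778  715^10=1116  715^11=543
  715^12=706  715^13=1598  715^14=243  715^15=1280  715^16=121  715^17=1297
  715^18=102  715^19=1915  715^20=1679  715^21=1346  715^22=644  715^23=1906
  715^24=1331  715^25=64  715^26=1122  715^27=775  715^28=208  715^29=603
  715^30=997
So 715^30 ≡ 997 (mod 2029), giving x = 30.

30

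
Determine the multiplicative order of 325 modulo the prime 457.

456

The order of 325 must divide p − 1 = 456 = 2^3 · 3 · 19.
Divisors: 1, 2, 3, 4, 6, 8, 12, 19, 24, 38, 57, 76, 114, 152, 228, 456.
Check each in increasing order: 325^1 ≡ 325;  325^2 ≡ 58;  325^3 ≡ 113;  325^4 ≡ 165;  325^6 ≡ 430;  325^8 ≡ 262;  325^12 ≡ 272;  325^19 ≡ 111;  325^24 ≡ 407;  325^38 ≡ 439;  325^57 ≡ 287;  325^76 ≡ 324;  325^114 ≡ 109;  325^152 ≡ 323;  325^228 ≡ 456;  325^456 ≡ 1.
Smallest exponent giving 1 is 456.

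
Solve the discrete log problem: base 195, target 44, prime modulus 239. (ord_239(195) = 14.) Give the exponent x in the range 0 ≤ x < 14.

8

Successive powers of 195 modulo 239:
  195^0=1  195^1=195  195^2=24  195^3=139  195^4=98  195^5=229
  195^6=201  195^7=238  195^8=44
So 195^8 ≡ 44 (mod 239), giving x = 8.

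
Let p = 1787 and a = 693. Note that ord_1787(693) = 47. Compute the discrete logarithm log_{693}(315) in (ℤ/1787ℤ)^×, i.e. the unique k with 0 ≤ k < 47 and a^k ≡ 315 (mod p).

Baby-step giant-step with m = ceil(sqrt(47)) = 7.
Baby table (693^j mod 1787 for j=0..6):
  0:1  1:693  2:1333  3:1677  4:611  5:1691  6:1378
Giant step factor: 693^(-7) ≡ 95 (mod 1787).
Scan 315·95^i mod 1787 for i = 0, 1, …:
  i=0: 315   i=1: 1333
Match at i=1, j=2: k = 1·7 + 2 = 9.

9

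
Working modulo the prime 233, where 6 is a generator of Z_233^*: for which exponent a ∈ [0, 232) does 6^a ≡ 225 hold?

Baby-step giant-step with m = ceil(sqrt(232)) = 16.
Baby table (6^j mod 233 for j=0..15):
  0:1  1:6  2:36  3:216  4:131  5:87  6:56  7:103
  8:152  9:213  10:113  11:212  12:107  13:176  14:124  15:45
Giant step factor: 6^(-16) ≡ 63 (mod 233).
Scan 225·63^i mod 233 for i = 0, 1, …:
  i=0: 225   i=1: 195   i=2: 169   i=3: 162
  i=4: 187   i=5: 131
Match at i=5, j=4: a = 5·16 + 4 = 84.

84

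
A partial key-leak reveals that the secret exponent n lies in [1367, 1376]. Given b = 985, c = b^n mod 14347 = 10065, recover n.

1371

Compute 985^1367 mod 14347 = 12376, then multiply by 985 repeatedly:
  985^1367=12376  985^1368=9757  985^1369=12502  985^1370=4744  985^1371=10065
Found 10065 at exponent 1371.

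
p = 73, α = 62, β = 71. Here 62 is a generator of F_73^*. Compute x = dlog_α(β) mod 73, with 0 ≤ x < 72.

44

Baby-step giant-step with m = ceil(sqrt(72)) = 9.
Baby table (62^j mod 73 for j=0..8):
  0:1  1:62  2:48  3:56  4:41  5:60  6:70  7:33
  8:2
Giant step factor: 62^(-9) ≡ 63 (mod 73).
Scan 71·63^i mod 73 for i = 0, 1, …:
  i=0: 71   i=1: 20   i=2: 19   i=3: 29
  i=4: 2
Match at i=4, j=8: x = 4·9 + 8 = 44.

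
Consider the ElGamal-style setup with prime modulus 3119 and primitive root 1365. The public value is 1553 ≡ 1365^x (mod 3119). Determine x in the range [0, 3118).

423

Baby-step giant-step with m = ceil(sqrt(3118)) = 56.
Baby table (1365^j mod 3119 for j=0..55):
  0:1  1:1365  2:1182  3:907  4:2931  5:2257  6:2352  7:1029
  8:1035  9:2987  10:722  11:3045  12:1917  13:2983  14:1500  15:1436
  16:1408  17:616  18:1829  19:1385  20:411  21:2714  22:2357  23:1616
  24:707  25:1284  26:2901  27:1854  28:1201  29:1890  30:437  31:776
  32:1899  33:246  34:2057  35:705  36:1673  37:537  38:40  39:1577
  40:495  41:1971  42:1837  43:2948  44:510  45:613  46:853  47:958
  48:809  49:159  50:1824  51:798  52:739  53:1298  54:178  55:2807
Giant step factor: 1365^(-56) ≡ 2205 (mod 3119).
Scan 1553·2205^i mod 3119 for i = 0, 1, …:
  i=0: 1553   i=1: 2822   i=2: 105   i=3: 719
  i=4: 943   i=5: 2061   i=6: 122   i=7: 776
Match at i=7, j=31: x = 7·56 + 31 = 423.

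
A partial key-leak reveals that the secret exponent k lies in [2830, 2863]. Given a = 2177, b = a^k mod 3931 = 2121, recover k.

2831

Compute 2177^2830 mod 3931 = 1404, then multiply by 2177 repeatedly:
  2177^2830=1404  2177^2831=2121
Found 2121 at exponent 2831.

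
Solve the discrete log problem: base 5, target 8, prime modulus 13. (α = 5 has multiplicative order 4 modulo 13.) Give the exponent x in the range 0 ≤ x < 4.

3

Successive powers of 5 modulo 13:
  5^0=1  5^1=5  5^2=12  5^3=8
So 5^3 ≡ 8 (mod 13), giving x = 3.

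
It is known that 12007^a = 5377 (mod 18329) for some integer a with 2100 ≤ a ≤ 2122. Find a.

2116

Compute 12007^2100 mod 18329 = 12867, then multiply by 12007 repeatedly:
  12007^2100=12867  12007^2101=17257  12007^2102=13783  12007^2103=18269  12007^2104=12740
  12007^2105=13675  12007^2106=4543  12007^2107=697  12007^2108=10855  12007^2109=16795
  12007^2110=1907  12007^2111=4428  12007^2112=12896  12007^2113=17209  12007^2114=5646
  12007^2115=10880  12007^2116=5377
Found 5377 at exponent 2116.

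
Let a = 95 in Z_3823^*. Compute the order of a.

1911

The order of 95 must divide p − 1 = 3822 = 2 · 3 · 7^2 · 13.
Divisors: 1, 2, 3, 6, 7, 13, 14, 21, 26, 39, 42, 49, 78, 91, 98, 147, 182, 273, 294, 546, 637, 1274, 1911, 3822.
Check each in increasing order: 95^1 ≡ 95;  95^2 ≡ 1379;  95^3 ≡ 1023;  95^6 ≡ 2850;  95^7 ≡ 3140;  95^13 ≡ 3180;  95^14 ≡ 83;  95^21 ≡ 656;  95^26 ≡ 565;  95^39 ≡ 3713;  95^42 ≡ 2160;  95^49 ≡ 398;  95^78 ≡ 631;  95^91 ≡ 3328;  95^98 ≡ 1661;  95^147 ≡ 3522;  95^182 ≡ 353;  95^273 ≡ 1123;  95^294 ≡ 2672;  95^546 ≡ 3362;  95^637 ≡ 2638;  95^1274 ≡ 1184;  95^1911 ≡ 1.
Smallest exponent giving 1 is 1911.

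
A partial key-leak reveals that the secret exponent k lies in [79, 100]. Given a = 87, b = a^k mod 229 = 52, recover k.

Compute 87^79 mod 229 = 124, then multiply by 87 repeatedly:
  87^79=124  87^80=25  87^81=114  87^82=71  87^83=223
  87^84=165  87^85=157  87^86=148  87^87=52
Found 52 at exponent 87.

87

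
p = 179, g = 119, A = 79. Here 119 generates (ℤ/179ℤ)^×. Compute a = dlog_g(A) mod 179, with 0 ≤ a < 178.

Baby-step giant-step with m = ceil(sqrt(178)) = 14.
Baby table (119^j mod 179 for j=0..13):
  0:1  1:119  2:20  3:53  4:42  5:165  6:124  7:78
  8:153  9:128  10:17  11:54  12:161  13:6
Giant step factor: 119^(-14) ≡ 89 (mod 179).
Scan 79·89^i mod 179 for i = 0, 1, …:
  i=0: 79   i=1: 50   i=2: 154   i=3: 102
  i=4: 128
Match at i=4, j=9: a = 4·14 + 9 = 65.

65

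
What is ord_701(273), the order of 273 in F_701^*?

The order of 273 must divide p − 1 = 700 = 2^2 · 5^2 · 7.
Divisors: 1, 2, 4, 5, 7, 10, 14, 20, 25, 28, 35, 50, 70, 100, 140, 175, 350, 700.
Check each in increasing order: 273^1 ≡ 273;  273^2 ≡ 223;  273^4 ≡ 659;  273^5 ≡ 451;  273^7 ≡ 330;  273^10 ≡ 111;  273^14 ≡ 245;  273^20 ≡ 404;  273^25 ≡ 645;  273^28 ≡ 440;  273^35 ≡ 93;  273^50 ≡ 332;  273^70 ≡ 237;  273^100 ≡ 167;  273^140 ≡ 89;  273^175 ≡ 566;  273^350 ≡ 700;  273^700 ≡ 1.
Smallest exponent giving 1 is 700.

700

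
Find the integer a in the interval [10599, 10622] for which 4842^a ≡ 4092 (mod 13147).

10607

Compute 4842^10599 mod 13147 = 10779, then multiply by 4842 repeatedly:
  4842^10599=10779  4842^10600=11475  4842^10601=2728  4842^10602=9388  4842^10603=7517
  4842^10604=6418  4842^10605=9595  4842^10606=10639  4842^10607=4092
Found 4092 at exponent 10607.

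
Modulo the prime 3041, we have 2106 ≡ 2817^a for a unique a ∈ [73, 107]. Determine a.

88

Compute 2817^73 mod 3041 = 769, then multiply by 2817 repeatedly:
  2817^73=769  2817^74=1081  2817^75=1136  2817^76=980  2817^77=2473
  2817^78=2551  2817^79=284  2817^80=245  2817^81=2899  2817^82=1398
  2817^83=71  2817^84=2342  2817^85=1485  2817^86=1870  2817^87=778
  2817^88=2106
Found 2106 at exponent 88.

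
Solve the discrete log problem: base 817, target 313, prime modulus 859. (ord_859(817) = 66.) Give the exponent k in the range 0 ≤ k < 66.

43

Baby-step giant-step with m = ceil(sqrt(66)) = 9.
Baby table (817^j mod 859 for j=0..8):
  0:1  1:817  2:46  3:645  4:398  5:464  6:269  7:728
  8:348
Giant step factor: 817^(-9) ≡ 66 (mod 859).
Scan 313·66^i mod 859 for i = 0, 1, …:
  i=0: 313   i=1: 42   i=2: 195   i=3: 844
  i=4: 728
Match at i=4, j=7: k = 4·9 + 7 = 43.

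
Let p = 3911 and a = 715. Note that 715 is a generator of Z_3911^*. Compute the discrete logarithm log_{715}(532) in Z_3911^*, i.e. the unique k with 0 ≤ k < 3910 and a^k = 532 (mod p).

Baby-step giant-step with m = ceil(sqrt(3910)) = 63.
Baby table (715^j mod 3911 for j=0..62):
  0:1  1:715  2:2795  3:3815  4:1758  5:1539  6:1394  7:3316
  8:874  9:3061  10:2366  11:2138  12:3380  13:3613  14:2035  15:133
  16:1231  17:190  18:2876  19:3065  20:1315  21:1585  22:2996  23:2823
  24:369  25:1798  26:2762  27:3686  28:3387  29:796  30:2045  31:3372
  32:1804  33:3141  34:901  35:2811  36:3522  37:3457  38:3  39:2145
  40:563  41:3623  42:1363  43:706  44:271  45:2126  46:2622  47:1361
  48:3187  49:2503  50:2318  51:3017  52:2194  53:399  54:3693  55:570
  56:806  57:1373  58:34  59:844  60:1166  61:647  62:1107
Giant step factor: 715^(-63) ≡ 836 (mod 3911).
Scan 532·836^i mod 3911 for i = 0, 1, …:
  i=0: 532   i=1: 2809   i=2: 1724   i=3: 2016
  i=4: 3646   i=5: 1387   i=6: 1876   i=7: 25
  i=8: 1345   i=9: 1963     …   i=36: 3047
  i=37: 1231
Match at i=37, j=16: k = 37·63 + 16 = 2347.

2347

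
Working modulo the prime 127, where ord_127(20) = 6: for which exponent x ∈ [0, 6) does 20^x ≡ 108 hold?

5

Successive powers of 20 modulo 127:
  20^0=1  20^1=20  20^2=19  20^3=126  20^4=107  20^5=108
So 20^5 ≡ 108 (mod 127), giving x = 5.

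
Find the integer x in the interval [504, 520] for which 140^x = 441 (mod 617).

Compute 140^504 mod 617 = 344, then multiply by 140 repeatedly:
  140^504=344  140^505=34  140^506=441
Found 441 at exponent 506.

506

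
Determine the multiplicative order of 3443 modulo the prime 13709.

13708

The order of 3443 must divide p − 1 = 13708 = 2^2 · 23 · 149.
Divisors: 1, 2, 4, 23, 46, 92, 149, 298, 596, 3427, 6854, 13708.
Check each in increasing order: 3443^1 ≡ 3443;  3443^2 ≡ 9673;  3443^4 ≡ 3004;  3443^23 ≡ 12151;  3443^46 ≡ 871;  3443^92 ≡ 4646;  3443^149 ≡ 8543;  3443^298 ≡ 9842;  3443^596 ≡ 10879;  3443^3427 ≡ 8106;  3443^6854 ≡ 13708;  3443^13708 ≡ 1.
Smallest exponent giving 1 is 13708.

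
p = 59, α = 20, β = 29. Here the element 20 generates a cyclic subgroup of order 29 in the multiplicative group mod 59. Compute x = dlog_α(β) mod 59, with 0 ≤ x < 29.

18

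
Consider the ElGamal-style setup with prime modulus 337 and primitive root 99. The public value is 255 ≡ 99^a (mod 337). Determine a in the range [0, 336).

188

Baby-step giant-step with m = ceil(sqrt(336)) = 19.
Baby table (99^j mod 337 for j=0..18):
  0:1  1:99  2:28  3:76  4:110  5:106  6:47  7:272
  8:305  9:202  10:115  11:264  12:187  13:315  14:181  15:58
  16:13  17:276  18:27
Giant step factor: 99^(-19) ≡ 293 (mod 337).
Scan 255·293^i mod 337 for i = 0, 1, …:
  i=0: 255   i=1: 238   i=2: 312   i=3: 89
  i=4: 128   i=5: 97   i=6: 113   i=7: 83
  i=8: 55   i=9: 276
Match at i=9, j=17: a = 9·19 + 17 = 188.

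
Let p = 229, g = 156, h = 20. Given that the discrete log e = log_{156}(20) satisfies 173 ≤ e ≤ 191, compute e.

Compute 156^173 mod 229 = 7, then multiply by 156 repeatedly:
  156^173=7  156^174=176  156^175=205  156^176=149  156^177=115
  156^178=78  156^179=31  156^180=27  156^181=90  156^182=71
  156^183=84  156^184=51  156^185=170  156^186=185  156^187=6
  156^188=20
Found 20 at exponent 188.

188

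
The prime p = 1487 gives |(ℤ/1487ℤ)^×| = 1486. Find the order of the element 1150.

743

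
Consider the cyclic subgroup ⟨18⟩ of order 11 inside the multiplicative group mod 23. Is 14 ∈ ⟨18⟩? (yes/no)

⟨18⟩ has order 11; its elements mod 23 are {1, 2, 3, 4, 6, 8, 9, 12, 13, 16, 18}.
14 is not in this set.

no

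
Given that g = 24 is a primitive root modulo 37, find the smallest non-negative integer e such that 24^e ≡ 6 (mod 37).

Successive powers of 24 modulo 37:
  24^0=1  24^1=24  24^2=21  24^3=23  24^4=34  24^5=2
  24^6=11  24^7=5  24^8=9  24^9=31  24^10=4  24^11=22
  24^12=10  24^13=18  24^14=25  24^15=8  24^16=7  24^17=20
  24^18=36  24^19=13  24^20=16  24^21=14  24^22=3  24^23=35
  24^24=26  24^25=32  24^26=28  24^27=6
So 24^27 ≡ 6 (mod 37), giving e = 27.

27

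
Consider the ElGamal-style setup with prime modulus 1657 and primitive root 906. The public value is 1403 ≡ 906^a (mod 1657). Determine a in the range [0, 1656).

353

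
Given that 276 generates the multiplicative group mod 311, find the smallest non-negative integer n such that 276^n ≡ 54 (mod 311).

Baby-step giant-step with m = ceil(sqrt(310)) = 18.
Baby table (276^j mod 311 for j=0..17):
  0:1  1:276  2:292  3:43  4:50  5:116  6:294  7:284
  8:12  9:202  10:83  11:205  12:289  13:148  14:107  15:298
  16:144  17:247
Giant step factor: 276^(-18) ≡ 79 (mod 311).
Scan 54·79^i mod 311 for i = 0, 1, …:
  i=0: 54   i=1: 223   i=2: 201   i=3: 18
  i=4: 178   i=5: 67   i=6: 6   i=7: 163
  i=8: 126   i=9: 2     …   i=15: 173
  i=16: 294
Match at i=16, j=6: n = 16·18 + 6 = 294.

294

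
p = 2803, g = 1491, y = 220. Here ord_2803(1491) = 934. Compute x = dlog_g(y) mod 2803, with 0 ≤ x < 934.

Baby-step giant-step with m = ceil(sqrt(934)) = 31.
Baby table (1491^j mod 2803 for j=0..30):
  0:1  1:1491  2:302  3:1802  4:1508  5:422  6:1330  7:1309
  8:831  9:95  10:1495  11:660  12:207  13:307  14:848  15:215
  16:1023  17:461  18:616  19:1875  20:1034  21:44  22:1135  23:2076
  24:804  25:1883  26:1750  27:2460  28:1536  29:125  30:1377
Giant step factor: 1491^(-31) ≡ 2230 (mod 2803).
Scan 220·2230^i mod 2803 for i = 0, 1, …:
  i=0: 220   i=1: 75   i=2: 1873   i=3: 320
  i=4: 1638   i=5: 431   i=6: 2504   i=7: 344
  i=8: 1901   i=9: 1094   i=10: 1010   i=11: 1491
Match at i=11, j=1: x = 11·31 + 1 = 342.

342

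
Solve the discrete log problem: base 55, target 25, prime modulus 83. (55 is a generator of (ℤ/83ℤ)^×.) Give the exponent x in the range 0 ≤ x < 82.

30

Baby-step giant-step with m = ceil(sqrt(82)) = 10.
Baby table (55^j mod 83 for j=0..9):
  0:1  1:55  2:37  3:43  4:41  5:14  6:23  7:20
  8:21  9:76
Giant step factor: 55^(-10) ≡ 36 (mod 83).
Scan 25·36^i mod 83 for i = 0, 1, …:
  i=0: 25   i=1: 70   i=2: 30   i=3: 1
Match at i=3, j=0: x = 3·10 + 0 = 30.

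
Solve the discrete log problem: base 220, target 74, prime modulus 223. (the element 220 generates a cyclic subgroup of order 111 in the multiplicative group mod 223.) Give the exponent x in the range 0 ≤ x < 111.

110

Baby-step giant-step with m = ceil(sqrt(111)) = 11.
Baby table (220^j mod 223 for j=0..10):
  0:1  1:220  2:9  3:196  4:81  5:203  6:60  7:43
  8:94  9:164  10:177
Giant step factor: 220^(-11) ≡ 202 (mod 223).
Scan 74·202^i mod 223 for i = 0, 1, …:
  i=0: 74   i=1: 7   i=2: 76   i=3: 188
  i=4: 66   i=5: 175   i=6: 116   i=7: 17
  i=8: 89   i=9: 138   i=10: 1
Match at i=10, j=0: x = 10·11 + 0 = 110.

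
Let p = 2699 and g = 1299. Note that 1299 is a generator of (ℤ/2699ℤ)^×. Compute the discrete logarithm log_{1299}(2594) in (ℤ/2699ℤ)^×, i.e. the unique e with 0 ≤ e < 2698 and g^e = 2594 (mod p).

2004

Baby-step giant-step with m = ceil(sqrt(2698)) = 52.
Baby table (1299^j mod 2699 for j=0..51):
  0:1  1:1299  2:526  3:427  4:1378  5:585  6:1496  7:24
  8:1487  9:1828  10:2151  11:684  12:545  13:817  14:576  15:601
  16:688  17:343  18:222  19:2284  20:715  21:329  22:929  23:318
  24:135  25:2629  26:836  27:966  28:2498  29:704  30:2234  31:541
  32:1019  33:1171  34:1592  35:574  36:702  37:2335  38:2188  39:165
  40:1114  41:422  42:281  43:654  44:2060  45:1231  46:1261  47:2445
  48:2031  49:1346  50:2201  51:858
Giant step factor: 1299^(-52) ≡ 819 (mod 2699).
Scan 2594·819^i mod 2699 for i = 0, 1, …:
  i=0: 2594   i=1: 373   i=2: 500   i=3: 1951
  i=4: 61   i=5: 1377   i=6: 2280   i=7: 2311
  i=8: 710   i=9: 1205     …   i=37: 2155
  i=38: 2498
Match at i=38, j=28: e = 38·52 + 28 = 2004.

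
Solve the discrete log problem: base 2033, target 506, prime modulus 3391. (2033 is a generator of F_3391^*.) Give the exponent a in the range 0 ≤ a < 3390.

1111

Baby-step giant-step with m = ceil(sqrt(3390)) = 59.
Baby table (2033^j mod 3391 for j=0..58):
  0:1  1:2033  2:2851  3:864  4:3365  5:1398  6:476  7:1273
  8:676  9:953  10:1188  11:812  12:2770  13:2350  14:3022  15:2625
  16:2582  17:3329  18:2812  19:2961  20:688  21:1612  22:1490  23:1007
  24:2458  25:2171  26:1952  27:946  28:521  29:1201  30:113  31:2532
  32:18  33:2684  34:453  35:1988  36:2923  37:1427  38:1786  39:2568
  40:1995  41:199  42:1038  43:1052  44:2386  45:1608  46:140  47:3167
  48:2393  49:2275  50:3142  51:2433  52:2211  53:1888  54:3083  55:1171
  56:161  57:1777  58:1226
Giant step factor: 2033^(-59) ≡ 1951 (mod 3391).
Scan 506·1951^i mod 3391 for i = 0, 1, …:
  i=0: 506   i=1: 425   i=2: 1771   i=3: 3183
  i=4: 1112   i=5: 2663   i=6: 501   i=7: 843
  i=8: 58   i=9: 1255     …   i=17: 3307
  i=18: 2275
Match at i=18, j=49: a = 18·59 + 49 = 1111.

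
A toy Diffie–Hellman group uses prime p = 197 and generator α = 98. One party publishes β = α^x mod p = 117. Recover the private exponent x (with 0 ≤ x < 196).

103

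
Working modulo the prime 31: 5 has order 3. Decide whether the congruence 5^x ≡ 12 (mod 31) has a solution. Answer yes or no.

12 ∈ ⟨5⟩ iff 12^3 ≡ 1 (mod 31), since |⟨5⟩| = 3.
12^3 mod 31 = 23.
Since 23 ≠ 1, 12 does not lie in the subgroup.

no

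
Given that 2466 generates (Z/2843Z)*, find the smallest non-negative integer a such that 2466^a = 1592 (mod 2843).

50

Baby-step giant-step with m = ceil(sqrt(2842)) = 54.
Baby table (2466^j mod 2843 for j=0..53):
  0:1  1:2466  2:2822  3:2231  4:441  5:1480  6:2111  7:193
  8:1157  9:1633  10:1290  11:2666  12:1340  13:874  14:290  15:1547
  16:2439  17:1629  18:2798  19:2750  20:945  21:1953  22:56  23:1632
  24:1667  25:2687  26:1952  27:433  28:1653  29:2279  30:2246  31:472
  32:1165  33:1460  34:1122  35:613  36:2025  37:1342  38:120  39:248
  40:323  41:478  42:1746  43:1334  44:293  45:416  46:2376  47:2636
  48:1278  49:1504  50:1592  51:2532  52:684  53:845
Giant step factor: 2466^(-54) ≡ 1660 (mod 2843).
Scan 1592·1660^i mod 2843 for i = 0, 1, …:
  i=0: 1592
Match at i=0, j=50: a = 0·54 + 50 = 50.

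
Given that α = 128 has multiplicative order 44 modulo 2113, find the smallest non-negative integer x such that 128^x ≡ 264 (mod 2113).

Successive powers of 128 modulo 2113:
  128^0=1  128^1=128  128^2=1593  128^3=1056  128^4=2049  128^5=260
  128^6=1585  128^7=32  128^8=1983  128^9=264
So 128^9 ≡ 264 (mod 2113), giving x = 9.

9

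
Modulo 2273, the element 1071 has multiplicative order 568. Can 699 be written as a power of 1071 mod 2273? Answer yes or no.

yes

699 ∈ ⟨1071⟩ iff 699^568 ≡ 1 (mod 2273), since |⟨1071⟩| = 568.
699^568 mod 2273 = 1.
Since 1 = 1, 699 lies in the subgroup.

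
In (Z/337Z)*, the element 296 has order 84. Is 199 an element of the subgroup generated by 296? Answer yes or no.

199 ∈ ⟨296⟩ iff 199^84 ≡ 1 (mod 337), since |⟨296⟩| = 84.
199^84 mod 337 = 189.
Since 189 ≠ 1, 199 does not lie in the subgroup.

no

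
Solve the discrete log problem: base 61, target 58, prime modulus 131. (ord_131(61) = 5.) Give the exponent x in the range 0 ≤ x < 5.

Successive powers of 61 modulo 131:
  61^0=1  61^1=61  61^2=53  61^3=89  61^4=58
So 61^4 ≡ 58 (mod 131), giving x = 4.

4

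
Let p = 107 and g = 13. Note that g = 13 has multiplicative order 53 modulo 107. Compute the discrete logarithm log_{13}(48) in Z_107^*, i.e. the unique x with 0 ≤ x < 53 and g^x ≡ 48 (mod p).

Baby-step giant-step with m = ceil(sqrt(53)) = 8.
Baby table (13^j mod 107 for j=0..7):
  0:1  1:13  2:62  3:57  4:99  5:3  6:39  7:79
Giant step factor: 13^(-8) ≡ 102 (mod 107).
Scan 48·102^i mod 107 for i = 0, 1, …:
  i=0: 48   i=1: 81   i=2: 23   i=3: 99
Match at i=3, j=4: x = 3·8 + 4 = 28.

28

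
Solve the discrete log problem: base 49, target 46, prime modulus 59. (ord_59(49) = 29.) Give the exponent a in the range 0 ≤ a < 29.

Successive powers of 49 modulo 59:
  49^0=1  49^1=49  49^2=41  49^3=3  49^4=29  49^5=5
  49^6=9  49^7=28  49^8=15  49^9=27  49^10=25  49^11=45
  49^12=22  49^13=16  49^14=17  49^15=7  49^16=48  49^17=51
  49^18=21  49^19=26  49^20=35  49^21=4  49^22=19  49^23=46
So 49^23 ≡ 46 (mod 59), giving a = 23.

23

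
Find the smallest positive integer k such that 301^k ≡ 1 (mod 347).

346

The order of 301 must divide p − 1 = 346 = 2 · 173.
Divisors: 1, 2, 173, 346.
Check each in increasing order: 301^1 ≡ 301;  301^2 ≡ 34;  301^173 ≡ 346;  301^346 ≡ 1.
Smallest exponent giving 1 is 346.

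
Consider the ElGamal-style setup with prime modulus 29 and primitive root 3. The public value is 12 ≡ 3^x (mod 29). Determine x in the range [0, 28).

Successive powers of 3 modulo 29:
  3^0=1  3^1=3  3^2=9  3^3=27  3^4=23  3^5=11
  3^6=4  3^7=12
So 3^7 ≡ 12 (mod 29), giving x = 7.

7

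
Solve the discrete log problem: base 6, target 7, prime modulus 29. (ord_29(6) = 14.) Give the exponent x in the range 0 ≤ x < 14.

2

Successive powers of 6 modulo 29:
  6^0=1  6^1=6  6^2=7
So 6^2 ≡ 7 (mod 29), giving x = 2.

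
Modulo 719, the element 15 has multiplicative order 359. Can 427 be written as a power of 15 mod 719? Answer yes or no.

yes

427 ∈ ⟨15⟩ iff 427^359 ≡ 1 (mod 719), since |⟨15⟩| = 359.
427^359 mod 719 = 1.
Since 1 = 1, 427 lies in the subgroup.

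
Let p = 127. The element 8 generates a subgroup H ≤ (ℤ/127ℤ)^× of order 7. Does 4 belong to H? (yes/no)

yes

⟨8⟩ has order 7; its elements mod 127 are {1, 2, 4, 8, 16, 32, 64}.
4 is in this set.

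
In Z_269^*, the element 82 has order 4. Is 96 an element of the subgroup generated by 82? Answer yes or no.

no

96 ∈ ⟨82⟩ iff 96^4 ≡ 1 (mod 269), since |⟨82⟩| = 4.
96^4 mod 269 = 58.
Since 58 ≠ 1, 96 does not lie in the subgroup.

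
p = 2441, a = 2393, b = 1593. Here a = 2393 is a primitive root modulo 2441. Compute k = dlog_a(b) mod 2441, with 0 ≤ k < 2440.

Baby-step giant-step with m = ceil(sqrt(2440)) = 50.
Baby table (2393^j mod 2441 for j=0..49):
  0:1  1:2393  2:2304  3:1694  4:1682  5:2258  6:1461  7:661
  8:5  9:2201  10:1756  11:1147  12:1087  13:1526  14:2423  15:864
  16:25  17:1241  18:1457  19:853  20:553  21:307  22:2351  23:1879
  24:125  25:1323  26:2403  27:1824  28:324  29:1535  30:1991  31:2072
  32:625  33:1733  34:2251  35:1797  36:1620  37:352  38:191  39:596
  40:684  41:1342  42:1491  43:1662  44:777  45:1760  46:955  47:539
  48:979  49:1828
Giant step factor: 2393^(-50) ≡ 1239 (mod 2441).
Scan 1593·1239^i mod 2441 for i = 0, 1, …:
  i=0: 1593   i=1: 1399   i=2: 251   i=3: 982
  i=4: 1080   i=5: 452   i=6: 1039   i=7: 914
  i=8: 2263   i=9: 1589   i=10: 1325   i=11: 1323
Match at i=11, j=25: k = 11·50 + 25 = 575.

575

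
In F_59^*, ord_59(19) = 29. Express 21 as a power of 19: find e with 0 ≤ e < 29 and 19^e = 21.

Successive powers of 19 modulo 59:
  19^0=1  19^1=19  19^2=7  19^3=15  19^4=49  19^5=46
  19^6=48  19^7=27  19^8=41  19^9=12  19^10=51  19^11=25
  19^12=3  19^13=57  19^14=21
So 19^14 ≡ 21 (mod 59), giving e = 14.

14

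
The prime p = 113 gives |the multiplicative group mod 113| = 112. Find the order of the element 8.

The order of 8 must divide p − 1 = 112 = 2^4 · 7.
Divisors: 1, 2, 4, 7, 8, 14, 16, 28, 56, 112.
Check each in increasing order: 8^1 ≡ 8;  8^2 ≡ 64;  8^4 ≡ 28;  8^7 ≡ 98;  8^8 ≡ 106;  8^14 ≡ 112;  8^16 ≡ 49;  8^28 ≡ 1.
Smallest exponent giving 1 is 28.

28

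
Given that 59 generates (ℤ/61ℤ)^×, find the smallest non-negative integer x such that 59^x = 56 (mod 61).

52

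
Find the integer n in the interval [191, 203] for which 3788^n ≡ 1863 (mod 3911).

201

Compute 3788^191 mod 3911 = 909, then multiply by 3788 repeatedly:
  3788^191=909  3788^192=1612  3788^193=1185  3788^194=2863  3788^195=3752
  3788^196=2  3788^197=3665  3788^198=2881  3788^199=1538  3788^200=2465
  3788^201=1863
Found 1863 at exponent 201.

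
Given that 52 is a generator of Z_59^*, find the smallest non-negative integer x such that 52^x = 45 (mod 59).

Baby-step giant-step with m = ceil(sqrt(58)) = 8.
Baby table (52^j mod 59 for j=0..7):
  0:1  1:52  2:49  3:11  4:41  5:8  6:3  7:38
Giant step factor: 52^(-8) ≡ 57 (mod 59).
Scan 45·57^i mod 59 for i = 0, 1, …:
  i=0: 45   i=1: 28   i=2: 3
Match at i=2, j=6: x = 2·8 + 6 = 22.

22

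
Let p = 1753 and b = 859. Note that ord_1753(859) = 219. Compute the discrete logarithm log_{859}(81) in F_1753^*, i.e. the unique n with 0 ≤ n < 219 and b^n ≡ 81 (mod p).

154

Baby-step giant-step with m = ceil(sqrt(219)) = 15.
Baby table (859^j mod 1753 for j=0..14):
  0:1  1:859  2:1621  3:557  4:1647  5:102  6:1721  7:560
  8:718  9:1459  10:1639  11:242  12:1024  13:1363  14:1566
Giant step factor: 859^(-15) ≡ 1006 (mod 1753).
Scan 81·1006^i mod 1753 for i = 0, 1, …:
  i=0: 81   i=1: 848   i=2: 1130   i=3: 836
  i=4: 1329   i=5: 1188   i=6: 1335   i=7: 212
  i=8: 1159   i=9: 209   i=10: 1647
Match at i=10, j=4: n = 10·15 + 4 = 154.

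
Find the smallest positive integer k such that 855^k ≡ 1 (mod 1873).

624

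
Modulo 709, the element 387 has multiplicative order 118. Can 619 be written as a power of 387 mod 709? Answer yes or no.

no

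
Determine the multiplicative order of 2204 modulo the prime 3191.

1595

The order of 2204 must divide p − 1 = 3190 = 2 · 5 · 11 · 29.
Divisors: 1, 2, 5, 10, 11, 22, 29, 55, 58, 110, 145, 290, 319, 638, 1595, 3190.
Check each in increasing order: 2204^1 ≡ 2204;  2204^2 ≡ 914;  2204^5 ≡ 2593;  2204^10 ≡ 212;  2204^11 ≡ 1362;  2204^22 ≡ 1073;  2204^29 ≡ 2134;  2204^55 ≡ 1642;  2204^58 ≡ 399;  2204^110 ≡ 2960;  2204^145 ≡ 1928;  2204^290 ≡ 2860;  2204^319 ≡ 2048;  2204^638 ≡ 1330;  2204^1595 ≡ 1.
Smallest exponent giving 1 is 1595.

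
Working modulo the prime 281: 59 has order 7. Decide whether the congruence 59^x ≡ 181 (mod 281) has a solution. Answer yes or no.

yes

181 ∈ ⟨59⟩ iff 181^7 ≡ 1 (mod 281), since |⟨59⟩| = 7.
181^7 mod 281 = 1.
Since 1 = 1, 181 lies in the subgroup.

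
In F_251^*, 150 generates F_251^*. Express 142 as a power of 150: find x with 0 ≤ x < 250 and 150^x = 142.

22

Baby-step giant-step with m = ceil(sqrt(250)) = 16.
Baby table (150^j mod 251 for j=0..15):
  0:1  1:150  2:161  3:54  4:68  5:160  6:155  7:158
  8:106  9:87  10:249  11:202  12:180  13:143  14:115  15:182
Giant step factor: 150^(-16) ≡ 17 (mod 251).
Scan 142·17^i mod 251 for i = 0, 1, …:
  i=0: 142   i=1: 155
Match at i=1, j=6: x = 1·16 + 6 = 22.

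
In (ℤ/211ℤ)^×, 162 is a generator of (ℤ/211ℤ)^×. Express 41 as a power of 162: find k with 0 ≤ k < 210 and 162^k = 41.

Baby-step giant-step with m = ceil(sqrt(210)) = 15.
Baby table (162^j mod 211 for j=0..14):
  0:1  1:162  2:80  3:89  4:70  5:157  6:114  7:111
  8:47  9:18  10:173  11:174  12:125  13:205  14:83
Giant step factor: 162^(-15) ≡ 40 (mod 211).
Scan 41·40^i mod 211 for i = 0, 1, …:
  i=0: 41   i=1: 163   i=2: 190   i=3: 4
  i=4: 160   i=5: 70
Match at i=5, j=4: k = 5·15 + 4 = 79.

79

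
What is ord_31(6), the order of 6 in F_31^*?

6

The order of 6 must divide p − 1 = 30 = 2 · 3 · 5.
Divisors: 1, 2, 3, 5, 6, 10, 15, 30.
Check each in increasing order: 6^1 ≡ 6;  6^2 ≡ 5;  6^3 ≡ 30;  6^5 ≡ 26;  6^6 ≡ 1.
Smallest exponent giving 1 is 6.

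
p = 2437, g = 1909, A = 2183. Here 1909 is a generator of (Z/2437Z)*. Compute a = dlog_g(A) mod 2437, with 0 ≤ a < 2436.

Baby-step giant-step with m = ceil(sqrt(2436)) = 50.
Baby table (1909^j mod 2437 for j=0..49):
  0:1  1:1909  2:966  3:1722  4:2222  5:1418  6:1892  7:194
  8:2359  9:2192  10:199  11:2156  12:2148  13:1498  14:1081  15:1927
  16:1210  17:2051  18:1537  19:2422  20:609  21:132  22:977  23:788
  24:663  25:864  26:1964  27:1170  28:1238  29:1889  30:1778  31:1898
  32:1900  33:844  34:339  35:1346  36:916  37:1315  38:225  39:613
  40:457  41:2404  42:365  43:2240  44:1662  45:2221  46:1946  47:926
  48:909  49:137
Giant step factor: 1909^(-50) ≡ 1886 (mod 2437).
Scan 2183·1886^i mod 2437 for i = 0, 1, …:
  i=0: 2183   i=1: 1045   i=2: 1774   i=3: 2200
  i=4: 1426   i=5: 1425   i=6: 1976   i=7: 563
  i=8: 1723   i=9: 1057     …   i=25: 2255
  i=26: 365
Match at i=26, j=42: a = 26·50 + 42 = 1342.

1342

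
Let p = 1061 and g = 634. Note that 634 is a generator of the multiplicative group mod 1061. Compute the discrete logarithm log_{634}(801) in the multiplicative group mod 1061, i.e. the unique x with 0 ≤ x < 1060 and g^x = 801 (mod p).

271

Baby-step giant-step with m = ceil(sqrt(1060)) = 33.
Baby table (634^j mod 1061 for j=0..32):
  0:1  1:634  2:898  3:636  4:44  5:310  6:255  7:398
  8:875  9:908  10:610  11:536  12:304  13:695  14:315  15:242
  16:644  17:872  18:67  19:38  20:750  21:172  22:826  23:611
  24:109  25:141  26:270  27:359  28:552  29:899  30:209  31:942
  32:946
Giant step factor: 634^(-33) ≡ 951 (mod 1061).
Scan 801·951^i mod 1061 for i = 0, 1, …:
  i=0: 801   i=1: 1014   i=2: 926   i=3: 1057
  i=4: 440   i=5: 406   i=6: 963   i=7: 170
  i=8: 398
Match at i=8, j=7: x = 8·33 + 7 = 271.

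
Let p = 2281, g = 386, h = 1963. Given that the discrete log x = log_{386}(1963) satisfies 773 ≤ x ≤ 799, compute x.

785

Compute 386^773 mod 2281 = 644, then multiply by 386 repeatedly:
  386^773=644  386^774=2236  386^775=878  386^776=1320  386^777=857
  386^778=57  386^779=1473  386^780=609  386^781=131  386^782=384
  386^783=2240  386^784=141  386^785=1963
Found 1963 at exponent 785.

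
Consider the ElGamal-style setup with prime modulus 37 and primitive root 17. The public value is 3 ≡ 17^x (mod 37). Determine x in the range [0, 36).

14

Successive powers of 17 modulo 37:
  17^0=1  17^1=17  17^2=30  17^3=29  17^4=12  17^5=19
  17^6=27  17^7=15  17^8=33  17^9=6  17^10=28  17^11=32
  17^12=26  17^13=35  17^14=3
So 17^14 ≡ 3 (mod 37), giving x = 14.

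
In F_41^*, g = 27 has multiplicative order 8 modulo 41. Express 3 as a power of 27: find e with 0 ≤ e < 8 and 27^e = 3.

3

Successive powers of 27 modulo 41:
  27^0=1  27^1=27  27^2=32  27^3=3
So 27^3 ≡ 3 (mod 41), giving e = 3.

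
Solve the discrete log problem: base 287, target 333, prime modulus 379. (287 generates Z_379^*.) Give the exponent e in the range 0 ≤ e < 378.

110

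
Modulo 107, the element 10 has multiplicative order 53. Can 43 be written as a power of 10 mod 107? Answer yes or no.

no

43 ∈ ⟨10⟩ iff 43^53 ≡ 1 (mod 107), since |⟨10⟩| = 53.
43^53 mod 107 = 106.
Since 106 ≠ 1, 43 does not lie in the subgroup.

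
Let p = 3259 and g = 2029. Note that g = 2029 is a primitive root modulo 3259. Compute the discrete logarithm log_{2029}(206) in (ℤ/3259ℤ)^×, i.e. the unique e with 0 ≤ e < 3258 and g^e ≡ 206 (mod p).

Baby-step giant-step with m = ceil(sqrt(3258)) = 58.
Baby table (2029^j mod 3259 for j=0..57):
  0:1  1:2029  2:724  3:2446  4:2736  5:1267  6:2651  7:1529
  8:3032  9:2195  10:1861  11:2047  12:1397  13:2442  14:1138  15:1630
  16:2644  17:362  18:1223  19:1368  20:2263  21:2955  22:2394  23:1516
  24:2727  25:2560  26:2653  27:2328  28:1221  29:569  30:815  31:1322
  32:181  33:2241  34:684  35:2761  36:3107  37:1197  38:758  39:2993
  40:1280  41:2956  42:1164  43:2240  44:1914  45:2037  46:661  47:1720
  48:2750  49:342  50:3010  51:3183  52:2228  53:379  54:3126  55:640
  56:1478  57:582
Giant step factor: 2029^(-58) ≡ 1807 (mod 3259).
Scan 206·1807^i mod 3259 for i = 0, 1, …:
  i=0: 206   i=1: 716   i=2: 3248   i=3: 2936
  i=4: 2959   i=5: 2153   i=6: 2484   i=7: 945
  i=8: 3158   i=9: 3256     …   i=21: 2225
  i=22: 2228
Match at i=22, j=52: e = 22·58 + 52 = 1328.

1328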